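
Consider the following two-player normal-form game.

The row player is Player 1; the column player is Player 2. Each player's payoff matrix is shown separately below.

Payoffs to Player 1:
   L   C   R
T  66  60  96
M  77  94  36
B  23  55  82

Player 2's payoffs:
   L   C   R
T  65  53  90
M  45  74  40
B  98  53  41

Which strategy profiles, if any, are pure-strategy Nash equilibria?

Pure-strategy Nash equilibria: (T, R), (M, C)

(T, L): Player 1 can switch to M (66 → 77). Not NE.
(T, C): Player 1 can switch to M (60 → 94). Not NE.
(T, R): Player 1 gets 96, best alternative 82; Player 2 gets 90, best alternative 65. No profitable deviation — NE.
(M, L): Player 2 can switch to C (45 → 74). Not NE.
(M, C): Player 1 gets 94, best alternative 60; Player 2 gets 74, best alternative 45. No profitable deviation — NE.
(M, R): Player 1 can switch to T (36 → 96). Not NE.
(B, L): Player 1 can switch to T (23 → 66). Not NE.
(B, C): Player 1 can switch to T (55 → 60). Not NE.
(B, R): Player 1 can switch to T (82 → 96). Not NE.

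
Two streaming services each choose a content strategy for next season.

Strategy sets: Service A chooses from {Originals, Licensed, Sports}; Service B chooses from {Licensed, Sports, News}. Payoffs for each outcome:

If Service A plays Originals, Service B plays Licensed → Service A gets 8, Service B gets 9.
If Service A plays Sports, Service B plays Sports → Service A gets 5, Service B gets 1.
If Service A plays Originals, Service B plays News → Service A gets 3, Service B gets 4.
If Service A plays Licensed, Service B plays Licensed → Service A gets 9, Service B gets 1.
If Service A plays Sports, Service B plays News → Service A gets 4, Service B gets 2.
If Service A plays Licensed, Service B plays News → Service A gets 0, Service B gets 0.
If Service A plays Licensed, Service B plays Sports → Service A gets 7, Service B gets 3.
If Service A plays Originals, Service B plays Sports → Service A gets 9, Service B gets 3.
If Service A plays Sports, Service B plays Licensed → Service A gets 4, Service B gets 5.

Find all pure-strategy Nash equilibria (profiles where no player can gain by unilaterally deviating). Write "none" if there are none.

Check each profile: it is a Nash equilibrium iff no player can strictly gain by switching unilaterally.
(Originals, Licensed): Service A can switch to Licensed (8 → 9). Not NE.
(Originals, Sports): Service B can switch to Licensed (3 → 9). Not NE.
(Originals, News): Service A can switch to Sports (3 → 4). Not NE.
(Licensed, Licensed): Service B can switch to Sports (1 → 3). Not NE.
(Licensed, Sports): Service A can switch to Originals (7 → 9). Not NE.
(Licensed, News): Service A can switch to Originals (0 → 3). Not NE.
(Sports, Licensed): Service A can switch to Originals (4 → 8). Not NE.
(Sports, Sports): Service A can switch to Originals (5 → 9). Not NE.
(Sports, News): Service B can switch to Licensed (2 → 5). Not NE.

There is no pure-strategy Nash equilibrium.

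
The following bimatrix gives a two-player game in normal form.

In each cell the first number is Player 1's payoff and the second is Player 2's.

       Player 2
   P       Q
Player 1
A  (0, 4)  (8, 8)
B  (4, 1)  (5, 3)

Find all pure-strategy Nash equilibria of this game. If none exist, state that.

Mark each player's best response to every combination of opponents' strategies; a profile where every player is best-responding is a pure Nash equilibrium.
Player 1 against P: payoffs 0, 4 → best response B.
Player 1 against Q: payoffs 8, 5 → best response A.
Player 2 against A: payoffs 4, 8 → best response Q.
Player 2 against B: payoffs 1, 3 → best response Q.
Mutual best responses: (A, Q).

(A, Q)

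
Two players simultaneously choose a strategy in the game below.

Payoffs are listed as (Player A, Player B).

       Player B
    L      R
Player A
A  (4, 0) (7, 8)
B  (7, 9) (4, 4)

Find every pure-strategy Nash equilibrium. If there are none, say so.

(A, L): Player A can switch to B (4 → 7). Not NE.
(A, R): Player A gets 7, best alternative 4; Player B gets 8, best alternative 0. No profitable deviation — NE.
(B, L): Player A gets 7, best alternative 4; Player B gets 9, best alternative 4. No profitable deviation — NE.
(B, R): Player A can switch to A (4 → 7). Not NE.

(A, R) and (B, L)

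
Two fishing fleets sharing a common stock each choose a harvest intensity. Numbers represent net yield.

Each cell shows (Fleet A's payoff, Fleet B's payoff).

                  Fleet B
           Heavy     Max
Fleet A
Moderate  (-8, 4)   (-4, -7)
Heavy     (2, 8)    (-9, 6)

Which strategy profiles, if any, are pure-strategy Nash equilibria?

Mark each player's best response to every combination of opponents' strategies; a profile where every player is best-responding is a pure Nash equilibrium.
Fleet A against Heavy: payoffs -8, 2 → best response Heavy.
Fleet A against Max: payoffs -4, -9 → best response Moderate.
Fleet B against Moderate: payoffs 4, -7 → best response Heavy.
Fleet B against Heavy: payoffs 8, 6 → best response Heavy.
Mutual best responses: (Heavy, Heavy).

The unique pure-strategy Nash equilibrium is (Heavy, Heavy).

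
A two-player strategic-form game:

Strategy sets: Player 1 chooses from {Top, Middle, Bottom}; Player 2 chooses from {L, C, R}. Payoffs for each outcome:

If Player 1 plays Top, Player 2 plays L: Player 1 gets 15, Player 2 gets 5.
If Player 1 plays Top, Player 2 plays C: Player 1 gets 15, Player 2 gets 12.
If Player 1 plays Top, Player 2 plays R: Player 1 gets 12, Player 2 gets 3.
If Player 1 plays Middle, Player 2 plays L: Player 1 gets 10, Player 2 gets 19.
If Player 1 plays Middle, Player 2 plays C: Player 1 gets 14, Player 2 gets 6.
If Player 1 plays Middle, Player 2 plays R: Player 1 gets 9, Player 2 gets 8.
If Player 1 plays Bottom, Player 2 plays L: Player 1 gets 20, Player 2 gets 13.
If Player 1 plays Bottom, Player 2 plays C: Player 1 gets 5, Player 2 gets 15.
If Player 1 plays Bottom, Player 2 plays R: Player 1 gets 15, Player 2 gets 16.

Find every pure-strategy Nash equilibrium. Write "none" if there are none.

Player 1 against L: payoffs 15, 10, 20 → best response Bottom.
Player 1 against C: payoffs 15, 14, 5 → best response Top.
Player 1 against R: payoffs 12, 9, 15 → best response Bottom.
Player 2 against Top: payoffs 5, 12, 3 → best response C.
Player 2 against Middle: payoffs 19, 6, 8 → best response L.
Player 2 against Bottom: payoffs 13, 15, 16 → best response R.
Mutual best responses: (Top, C); (Bottom, R).

Pure-strategy Nash equilibria: (Top, C); (Bottom, R)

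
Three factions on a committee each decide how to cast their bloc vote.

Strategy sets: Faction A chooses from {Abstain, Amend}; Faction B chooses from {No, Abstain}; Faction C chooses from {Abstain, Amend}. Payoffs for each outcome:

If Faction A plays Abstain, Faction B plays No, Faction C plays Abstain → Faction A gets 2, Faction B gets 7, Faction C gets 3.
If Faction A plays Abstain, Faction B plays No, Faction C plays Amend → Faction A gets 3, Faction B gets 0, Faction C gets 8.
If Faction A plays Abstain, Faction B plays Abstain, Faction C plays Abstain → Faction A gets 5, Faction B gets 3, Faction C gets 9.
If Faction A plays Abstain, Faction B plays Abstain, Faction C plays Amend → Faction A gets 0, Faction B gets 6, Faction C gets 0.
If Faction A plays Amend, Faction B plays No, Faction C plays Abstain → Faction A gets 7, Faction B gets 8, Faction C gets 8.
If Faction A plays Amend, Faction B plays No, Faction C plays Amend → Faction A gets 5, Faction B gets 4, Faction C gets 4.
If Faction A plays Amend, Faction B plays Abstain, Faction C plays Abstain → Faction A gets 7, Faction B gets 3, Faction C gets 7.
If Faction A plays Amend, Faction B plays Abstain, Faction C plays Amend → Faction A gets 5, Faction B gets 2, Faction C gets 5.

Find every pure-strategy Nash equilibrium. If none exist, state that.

Faction A against (No, Abstain): payoffs 2, 7 → best response Amend.
Faction A against (No, Amend): payoffs 3, 5 → best response Amend.
Faction A against (Abstain, Abstain): payoffs 5, 7 → best response Amend.
Faction A against (Abstain, Amend): payoffs 0, 5 → best response Amend.
Faction B against (Abstain, Abstain): payoffs 7, 3 → best response No.
Faction B against (Abstain, Amend): payoffs 0, 6 → best response Abstain.
Faction B against (Amend, Abstain): payoffs 8, 3 → best response No.
Faction B against (Amend, Amend): payoffs 4, 2 → best response No.
Faction C against (Abstain, No): payoffs 3, 8 → best response Amend.
Faction C against (Abstain, Abstain): payoffs 9, 0 → best response Abstain.
Faction C against (Amend, No): payoffs 8, 4 → best response Abstain.
Faction C against (Amend, Abstain): payoffs 7, 5 → best response Abstain.
Mutual best responses: (Amend, No, Abstain).

The unique pure-strategy Nash equilibrium is (Amend, No, Abstain).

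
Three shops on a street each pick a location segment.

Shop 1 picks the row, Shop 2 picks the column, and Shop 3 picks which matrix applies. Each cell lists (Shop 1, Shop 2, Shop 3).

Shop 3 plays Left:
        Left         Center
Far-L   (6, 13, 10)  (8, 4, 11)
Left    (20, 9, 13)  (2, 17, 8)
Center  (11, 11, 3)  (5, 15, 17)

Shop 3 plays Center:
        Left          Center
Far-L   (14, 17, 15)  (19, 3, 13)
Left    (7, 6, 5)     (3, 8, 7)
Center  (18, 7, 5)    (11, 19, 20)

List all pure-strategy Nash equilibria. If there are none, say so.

There is no pure-strategy Nash equilibrium.

(Far-L, Left, Left): Shop 1 can switch to Left (6 → 20). Not NE.
(Far-L, Left, Center): Shop 1 can switch to Center (14 → 18). Not NE.
(Far-L, Center, Left): Shop 2 can switch to Left (4 → 13). Not NE.
(Far-L, Center, Center): Shop 2 can switch to Left (3 → 17). Not NE.
(Left, Left, Left): Shop 2 can switch to Center (9 → 17). Not NE.
(Left, Left, Center): Shop 1 can switch to Far-L (7 → 14). Not NE.
(The remaining 6 profiles each have a profitable deviation by the same check.)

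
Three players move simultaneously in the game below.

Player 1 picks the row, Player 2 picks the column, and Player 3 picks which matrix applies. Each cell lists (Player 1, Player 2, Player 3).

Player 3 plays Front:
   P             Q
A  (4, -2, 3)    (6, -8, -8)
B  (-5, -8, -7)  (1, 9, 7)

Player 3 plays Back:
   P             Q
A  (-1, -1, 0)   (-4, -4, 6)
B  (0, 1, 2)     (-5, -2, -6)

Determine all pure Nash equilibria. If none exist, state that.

(A, P, Front): Player 1 gets 4, best alternative -5; Player 2 gets -2, best alternative -8; Player 3 gets 3, best alternative 0. No profitable deviation — NE.
(A, P, Back): Player 1 can switch to B (-1 → 0). Not NE.
(A, Q, Front): Player 2 can switch to P (-8 → -2). Not NE.
(A, Q, Back): Player 2 can switch to P (-4 → -1). Not NE.
(B, P, Front): Player 1 can switch to A (-5 → 4). Not NE.
(B, P, Back): Player 1 gets 0, best alternative -1; Player 2 gets 1, best alternative -2; Player 3 gets 2, best alternative -7. No profitable deviation — NE.
(B, Q, Front): Player 1 can switch to A (1 → 6). Not NE.
(B, Q, Back): Player 1 can switch to A (-5 → -4). Not NE.

(A, P, Front) and (B, P, Back)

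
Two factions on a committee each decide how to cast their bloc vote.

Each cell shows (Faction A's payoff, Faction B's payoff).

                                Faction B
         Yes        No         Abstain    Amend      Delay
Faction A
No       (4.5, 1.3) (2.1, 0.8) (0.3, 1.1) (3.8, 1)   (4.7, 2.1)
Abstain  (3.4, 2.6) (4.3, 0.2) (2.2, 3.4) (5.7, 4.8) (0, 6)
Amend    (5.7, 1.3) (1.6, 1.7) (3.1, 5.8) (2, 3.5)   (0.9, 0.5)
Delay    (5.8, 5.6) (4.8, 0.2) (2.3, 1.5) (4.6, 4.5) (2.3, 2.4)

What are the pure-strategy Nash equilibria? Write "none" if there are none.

Faction A against Yes: payoffs 4.5, 3.4, 5.7, 5.8 → best response Delay.
Faction A against No: payoffs 2.1, 4.3, 1.6, 4.8 → best response Delay.
Faction A against Abstain: payoffs 0.3, 2.2, 3.1, 2.3 → best response Amend.
Faction A against Amend: payoffs 3.8, 5.7, 2, 4.6 → best response Abstain.
Faction A against Delay: payoffs 4.7, 0, 0.9, 2.3 → best response No.
Faction B against No: payoffs 1.3, 0.8, 1.1, 1, 2.1 → best response Delay.
Faction B against Abstain: payoffs 2.6, 0.2, 3.4, 4.8, 6 → best response Delay.
Faction B against Amend: payoffs 1.3, 1.7, 5.8, 3.5, 0.5 → best response Abstain.
Faction B against Delay: payoffs 5.6, 0.2, 1.5, 4.5, 2.4 → best response Yes.
Mutual best responses: (No, Delay); (Amend, Abstain); (Delay, Yes).

Pure-strategy Nash equilibria: (No, Delay); (Amend, Abstain); (Delay, Yes)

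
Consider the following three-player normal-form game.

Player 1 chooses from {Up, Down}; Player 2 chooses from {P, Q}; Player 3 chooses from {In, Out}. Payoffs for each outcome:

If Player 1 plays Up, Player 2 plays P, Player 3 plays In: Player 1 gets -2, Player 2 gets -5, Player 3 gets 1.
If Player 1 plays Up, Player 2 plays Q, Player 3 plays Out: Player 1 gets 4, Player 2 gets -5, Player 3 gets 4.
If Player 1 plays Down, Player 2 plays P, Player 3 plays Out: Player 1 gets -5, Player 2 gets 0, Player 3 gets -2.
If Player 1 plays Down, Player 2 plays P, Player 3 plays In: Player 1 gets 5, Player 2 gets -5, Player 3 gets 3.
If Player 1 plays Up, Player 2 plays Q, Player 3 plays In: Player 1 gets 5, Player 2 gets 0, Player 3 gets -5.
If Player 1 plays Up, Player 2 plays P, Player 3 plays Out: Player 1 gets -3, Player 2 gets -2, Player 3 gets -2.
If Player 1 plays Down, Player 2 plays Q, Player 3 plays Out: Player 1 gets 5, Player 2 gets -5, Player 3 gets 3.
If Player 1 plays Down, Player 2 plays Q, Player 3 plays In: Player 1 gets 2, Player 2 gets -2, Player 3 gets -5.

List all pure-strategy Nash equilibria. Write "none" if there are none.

For each strategy profile, look for a profitable unilateral deviation.
(Up, P, In): Player 1 can switch to Down (-2 → 5). Not NE.
(Up, P, Out): Player 3 can switch to In (-2 → 1). Not NE.
(Up, Q, In): Player 3 can switch to Out (-5 → 4). Not NE.
(Up, Q, Out): Player 1 can switch to Down (4 → 5). Not NE.
(Down, P, In): Player 2 can switch to Q (-5 → -2). Not NE.
(Down, P, Out): Player 1 can switch to Up (-5 → -3). Not NE.
(Down, Q, In): Player 1 can switch to Up (2 → 5). Not NE.
(Down, Q, Out): Player 2 can switch to P (-5 → 0). Not NE.

This game has no pure Nash equilibrium.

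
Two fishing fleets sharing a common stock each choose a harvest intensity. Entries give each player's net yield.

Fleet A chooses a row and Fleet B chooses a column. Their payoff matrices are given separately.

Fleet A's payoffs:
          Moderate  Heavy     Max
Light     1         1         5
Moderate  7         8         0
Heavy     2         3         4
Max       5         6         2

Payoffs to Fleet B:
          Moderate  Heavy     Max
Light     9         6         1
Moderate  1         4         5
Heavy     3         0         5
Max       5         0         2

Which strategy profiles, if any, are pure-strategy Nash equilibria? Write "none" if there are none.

This game has no pure Nash equilibrium.

(Light, Moderate): Fleet A can switch to Moderate (1 → 7). Not NE.
(Light, Heavy): Fleet A can switch to Moderate (1 → 8). Not NE.
(Light, Max): Fleet B can switch to Moderate (1 → 9). Not NE.
(Moderate, Moderate): Fleet B can switch to Heavy (1 → 4). Not NE.
(Moderate, Heavy): Fleet B can switch to Max (4 → 5). Not NE.
(Moderate, Max): Fleet A can switch to Light (0 → 5). Not NE.
(Heavy, Moderate): Fleet A can switch to Moderate (2 → 7). Not NE.
(Heavy, Heavy): Fleet A can switch to Moderate (3 → 8). Not NE.
(The remaining 4 profiles each have a profitable deviation by the same check.)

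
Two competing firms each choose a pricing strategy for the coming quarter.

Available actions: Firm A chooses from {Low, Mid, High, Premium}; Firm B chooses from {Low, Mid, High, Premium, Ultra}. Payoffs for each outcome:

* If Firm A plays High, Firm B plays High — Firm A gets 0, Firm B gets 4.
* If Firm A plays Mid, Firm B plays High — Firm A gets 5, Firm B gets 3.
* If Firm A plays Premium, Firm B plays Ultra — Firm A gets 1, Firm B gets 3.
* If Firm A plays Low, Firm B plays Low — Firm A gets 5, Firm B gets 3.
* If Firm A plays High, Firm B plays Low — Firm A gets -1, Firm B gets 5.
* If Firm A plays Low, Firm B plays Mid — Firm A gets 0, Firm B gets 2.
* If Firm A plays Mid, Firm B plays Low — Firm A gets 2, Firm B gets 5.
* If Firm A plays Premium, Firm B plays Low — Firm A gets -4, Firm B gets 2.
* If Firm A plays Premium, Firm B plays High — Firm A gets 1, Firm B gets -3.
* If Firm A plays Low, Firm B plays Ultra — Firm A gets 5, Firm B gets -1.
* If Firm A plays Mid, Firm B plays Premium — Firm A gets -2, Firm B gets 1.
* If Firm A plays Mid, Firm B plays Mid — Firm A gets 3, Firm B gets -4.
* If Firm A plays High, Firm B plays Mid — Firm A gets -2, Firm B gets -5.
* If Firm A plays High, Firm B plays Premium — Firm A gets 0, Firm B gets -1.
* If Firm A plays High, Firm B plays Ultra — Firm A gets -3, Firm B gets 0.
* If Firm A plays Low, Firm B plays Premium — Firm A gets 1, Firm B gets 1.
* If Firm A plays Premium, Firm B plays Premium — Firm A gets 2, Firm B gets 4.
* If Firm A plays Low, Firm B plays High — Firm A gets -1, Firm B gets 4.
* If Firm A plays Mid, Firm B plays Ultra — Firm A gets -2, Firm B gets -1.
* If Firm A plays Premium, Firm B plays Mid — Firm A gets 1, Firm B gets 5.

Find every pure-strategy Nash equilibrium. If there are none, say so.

Mark each player's best response to every combination of opponents' strategies; a profile where every player is best-responding is a pure Nash equilibrium.
Firm A against Low: payoffs 5, 2, -1, -4 → best response Low.
Firm A against Mid: payoffs 0, 3, -2, 1 → best response Mid.
Firm A against High: payoffs -1, 5, 0, 1 → best response Mid.
Firm A against Premium: payoffs 1, -2, 0, 2 → best response Premium.
Firm A against Ultra: payoffs 5, -2, -3, 1 → best response Low.
Firm B against Low: payoffs 3, 2, 4, 1, -1 → best response High.
Firm B against Mid: payoffs 5, -4, 3, 1, -1 → best response Low.
Firm B against High: payoffs 5, -5, 4, -1, 0 → best response Low.
Firm B against Premium: payoffs 2, 5, -3, 4, 3 → best response Mid.
No profile is a mutual best response for all players.

none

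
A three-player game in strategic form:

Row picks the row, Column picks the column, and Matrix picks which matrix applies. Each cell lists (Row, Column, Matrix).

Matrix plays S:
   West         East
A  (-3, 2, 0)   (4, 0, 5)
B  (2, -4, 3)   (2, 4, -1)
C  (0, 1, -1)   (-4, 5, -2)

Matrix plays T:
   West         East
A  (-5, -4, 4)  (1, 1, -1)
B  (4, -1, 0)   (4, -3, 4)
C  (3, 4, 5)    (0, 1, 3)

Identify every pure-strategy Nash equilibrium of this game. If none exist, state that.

Row against (West, S): payoffs -3, 2, 0 → best response B.
Row against (West, T): payoffs -5, 4, 3 → best response B.
Row against (East, S): payoffs 4, 2, -4 → best response A.
Row against (East, T): payoffs 1, 4, 0 → best response B.
Column against (A, S): payoffs 2, 0 → best response West.
Column against (A, T): payoffs -4, 1 → best response East.
Column against (B, S): payoffs -4, 4 → best response East.
Column against (B, T): payoffs -1, -3 → best response West.
Column against (C, S): payoffs 1, 5 → best response East.
Column against (C, T): payoffs 4, 1 → best response West.
Matrix against (A, West): payoffs 0, 4 → best response T.
Matrix against (A, East): payoffs 5, -1 → best response S.
Matrix against (B, West): payoffs 3, 0 → best response S.
Matrix against (B, East): payoffs -1, 4 → best response T.
Matrix against (C, West): payoffs -1, 5 → best response T.
Matrix against (C, East): payoffs -2, 3 → best response T.
No profile is a mutual best response for all players.

none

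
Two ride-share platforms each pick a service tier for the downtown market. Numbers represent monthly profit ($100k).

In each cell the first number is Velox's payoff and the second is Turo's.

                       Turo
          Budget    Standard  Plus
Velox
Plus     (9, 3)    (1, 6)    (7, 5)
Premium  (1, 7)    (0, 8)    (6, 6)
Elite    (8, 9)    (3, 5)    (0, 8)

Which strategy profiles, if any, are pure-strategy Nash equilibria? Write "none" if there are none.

Mark each player's best response to every combination of opponents' strategies; a profile where every player is best-responding is a pure Nash equilibrium.
Velox against Budget: payoffs 9, 1, 8 → best response Plus.
Velox against Standard: payoffs 1, 0, 3 → best response Elite.
Velox against Plus: payoffs 7, 6, 0 → best response Plus.
Turo against Plus: payoffs 3, 6, 5 → best response Standard.
Turo against Premium: payoffs 7, 8, 6 → best response Standard.
Turo against Elite: payoffs 9, 5, 8 → best response Budget.
No profile is a mutual best response for all players.

none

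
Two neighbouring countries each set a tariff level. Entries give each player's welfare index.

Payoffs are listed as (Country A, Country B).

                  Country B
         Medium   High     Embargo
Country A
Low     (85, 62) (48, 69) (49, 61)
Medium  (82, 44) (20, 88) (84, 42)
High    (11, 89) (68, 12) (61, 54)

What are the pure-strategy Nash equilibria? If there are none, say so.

Country A against Medium: payoffs 85, 82, 11 → best response Low.
Country A against High: payoffs 48, 20, 68 → best response High.
Country A against Embargo: payoffs 49, 84, 61 → best response Medium.
Country B against Low: payoffs 62, 69, 61 → best response High.
Country B against Medium: payoffs 44, 88, 42 → best response High.
Country B against High: payoffs 89, 12, 54 → best response Medium.
No profile is a mutual best response for all players.

This game has no pure Nash equilibrium.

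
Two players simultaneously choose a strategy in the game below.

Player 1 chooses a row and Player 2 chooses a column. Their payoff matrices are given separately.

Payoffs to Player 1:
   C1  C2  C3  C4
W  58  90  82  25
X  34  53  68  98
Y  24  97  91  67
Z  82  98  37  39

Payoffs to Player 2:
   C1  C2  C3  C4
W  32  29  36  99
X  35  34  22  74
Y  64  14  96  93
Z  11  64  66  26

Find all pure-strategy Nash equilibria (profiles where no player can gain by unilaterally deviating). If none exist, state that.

(X, C4) and (Y, C3)

(W, C1): Player 1 can switch to Z (58 → 82). Not NE.
(W, C2): Player 1 can switch to Y (90 → 97). Not NE.
(W, C3): Player 1 can switch to Y (82 → 91). Not NE.
(W, C4): Player 1 can switch to X (25 → 98). Not NE.
(X, C1): Player 1 can switch to W (34 → 58). Not NE.
(X, C2): Player 1 can switch to W (53 → 90). Not NE.
(X, C3): Player 1 can switch to W (68 → 82). Not NE.
(X, C4): Player 1 gets 98, best alternative 67; Player 2 gets 74, best alternative 35. No profitable deviation — NE.
(Y, C1): Player 1 can switch to W (24 → 58). Not NE.
(Y, C3): Player 1 gets 91, best alternative 82; Player 2 gets 96, best alternative 93. No profitable deviation — NE.
(The remaining 6 profiles each have a profitable deviation by the same check.)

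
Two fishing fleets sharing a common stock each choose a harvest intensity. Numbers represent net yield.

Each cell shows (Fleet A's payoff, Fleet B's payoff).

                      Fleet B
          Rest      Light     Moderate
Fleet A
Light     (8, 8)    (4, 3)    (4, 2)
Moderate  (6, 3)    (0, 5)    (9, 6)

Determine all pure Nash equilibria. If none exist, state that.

For each strategy profile, look for a profitable unilateral deviation.
(Light, Rest): Fleet A gets 8, best alternative 6; Fleet B gets 8, best alternative 3. No profitable deviation — NE.
(Light, Light): Fleet B can switch to Rest (3 → 8). Not NE.
(Light, Moderate): Fleet A can switch to Moderate (4 → 9). Not NE.
(Moderate, Rest): Fleet A can switch to Light (6 → 8). Not NE.
(Moderate, Light): Fleet A can switch to Light (0 → 4). Not NE.
(Moderate, Moderate): Fleet A gets 9, best alternative 4; Fleet B gets 6, best alternative 5. No profitable deviation — NE.

(Light, Rest), (Moderate, Moderate)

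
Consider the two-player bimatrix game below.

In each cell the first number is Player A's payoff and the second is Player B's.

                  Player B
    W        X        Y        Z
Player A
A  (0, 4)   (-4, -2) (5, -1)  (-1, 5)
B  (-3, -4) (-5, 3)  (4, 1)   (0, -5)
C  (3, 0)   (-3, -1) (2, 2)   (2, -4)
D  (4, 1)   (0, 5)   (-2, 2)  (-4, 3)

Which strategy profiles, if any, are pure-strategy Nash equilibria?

The unique pure-strategy Nash equilibrium is (D, X).

Check each profile: it is a Nash equilibrium iff no player can strictly gain by switching unilaterally.
(A, W): Player A can switch to C (0 → 3). Not NE.
(A, X): Player A can switch to C (-4 → -3). Not NE.
(A, Y): Player B can switch to W (-1 → 4). Not NE.
(A, Z): Player A can switch to B (-1 → 0). Not NE.
(B, W): Player A can switch to A (-3 → 0). Not NE.
(B, X): Player A can switch to A (-5 → -4). Not NE.
(B, Y): Player A can switch to A (4 → 5). Not NE.
(B, Z): Player A can switch to C (0 → 2). Not NE.
(D, X): Player A gets 0, best alternative -3; Player B gets 5, best alternative 3. No profitable deviation — NE.
(The remaining 7 profiles each have a profitable deviation by the same check.)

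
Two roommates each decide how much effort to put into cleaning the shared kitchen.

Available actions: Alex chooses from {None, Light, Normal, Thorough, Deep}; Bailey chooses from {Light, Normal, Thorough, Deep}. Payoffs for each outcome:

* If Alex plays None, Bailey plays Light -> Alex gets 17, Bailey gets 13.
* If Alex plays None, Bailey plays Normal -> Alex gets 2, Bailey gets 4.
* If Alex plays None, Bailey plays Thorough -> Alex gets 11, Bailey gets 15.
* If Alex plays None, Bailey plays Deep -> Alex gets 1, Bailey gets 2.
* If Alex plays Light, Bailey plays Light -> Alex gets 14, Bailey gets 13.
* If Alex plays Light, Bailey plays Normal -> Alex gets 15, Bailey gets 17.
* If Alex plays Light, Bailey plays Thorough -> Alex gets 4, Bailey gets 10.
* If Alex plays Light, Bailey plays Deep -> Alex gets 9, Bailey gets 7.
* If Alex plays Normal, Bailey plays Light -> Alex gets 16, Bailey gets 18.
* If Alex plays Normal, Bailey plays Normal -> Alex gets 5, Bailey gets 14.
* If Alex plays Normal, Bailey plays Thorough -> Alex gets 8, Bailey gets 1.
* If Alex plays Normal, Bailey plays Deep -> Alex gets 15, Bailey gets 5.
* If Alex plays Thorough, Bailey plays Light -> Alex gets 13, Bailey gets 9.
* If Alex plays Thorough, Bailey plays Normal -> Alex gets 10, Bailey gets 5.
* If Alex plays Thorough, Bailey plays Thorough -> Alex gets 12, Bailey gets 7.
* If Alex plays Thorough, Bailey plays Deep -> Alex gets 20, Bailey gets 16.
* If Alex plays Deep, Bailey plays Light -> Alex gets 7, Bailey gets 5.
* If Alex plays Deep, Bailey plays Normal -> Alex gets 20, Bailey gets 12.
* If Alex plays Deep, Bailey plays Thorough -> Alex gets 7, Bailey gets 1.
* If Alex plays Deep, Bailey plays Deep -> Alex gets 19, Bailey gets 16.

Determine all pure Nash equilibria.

Alex against Light: payoffs 17, 14, 16, 13, 7 → best response None.
Alex against Normal: payoffs 2, 15, 5, 10, 20 → best response Deep.
Alex against Thorough: payoffs 11, 4, 8, 12, 7 → best response Thorough.
Alex against Deep: payoffs 1, 9, 15, 20, 19 → best response Thorough.
Bailey against None: payoffs 13, 4, 15, 2 → best response Thorough.
Bailey against Light: payoffs 13, 17, 10, 7 → best response Normal.
Bailey against Normal: payoffs 18, 14, 1, 5 → best response Light.
Bailey against Thorough: payoffs 9, 5, 7, 16 → best response Deep.
Bailey against Deep: payoffs 5, 12, 1, 16 → best response Deep.
Mutual best responses: (Thorough, Deep).

Pure NE: (Thorough, Deep)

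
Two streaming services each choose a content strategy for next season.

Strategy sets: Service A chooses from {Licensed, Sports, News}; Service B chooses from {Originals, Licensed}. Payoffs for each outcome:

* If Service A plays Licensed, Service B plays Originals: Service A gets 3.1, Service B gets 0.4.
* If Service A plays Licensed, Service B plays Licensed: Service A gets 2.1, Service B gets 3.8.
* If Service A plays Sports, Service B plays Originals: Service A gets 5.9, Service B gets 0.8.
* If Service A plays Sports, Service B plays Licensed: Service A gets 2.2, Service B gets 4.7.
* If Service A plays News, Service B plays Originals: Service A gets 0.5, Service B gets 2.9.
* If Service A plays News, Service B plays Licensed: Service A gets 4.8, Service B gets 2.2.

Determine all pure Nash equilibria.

This game has no pure Nash equilibrium.

Service A against Originals: payoffs 3.1, 5.9, 0.5 → best response Sports.
Service A against Licensed: payoffs 2.1, 2.2, 4.8 → best response News.
Service B against Licensed: payoffs 0.4, 3.8 → best response Licensed.
Service B against Sports: payoffs 0.8, 4.7 → best response Licensed.
Service B against News: payoffs 2.9, 2.2 → best response Originals.
No profile is a mutual best response for all players.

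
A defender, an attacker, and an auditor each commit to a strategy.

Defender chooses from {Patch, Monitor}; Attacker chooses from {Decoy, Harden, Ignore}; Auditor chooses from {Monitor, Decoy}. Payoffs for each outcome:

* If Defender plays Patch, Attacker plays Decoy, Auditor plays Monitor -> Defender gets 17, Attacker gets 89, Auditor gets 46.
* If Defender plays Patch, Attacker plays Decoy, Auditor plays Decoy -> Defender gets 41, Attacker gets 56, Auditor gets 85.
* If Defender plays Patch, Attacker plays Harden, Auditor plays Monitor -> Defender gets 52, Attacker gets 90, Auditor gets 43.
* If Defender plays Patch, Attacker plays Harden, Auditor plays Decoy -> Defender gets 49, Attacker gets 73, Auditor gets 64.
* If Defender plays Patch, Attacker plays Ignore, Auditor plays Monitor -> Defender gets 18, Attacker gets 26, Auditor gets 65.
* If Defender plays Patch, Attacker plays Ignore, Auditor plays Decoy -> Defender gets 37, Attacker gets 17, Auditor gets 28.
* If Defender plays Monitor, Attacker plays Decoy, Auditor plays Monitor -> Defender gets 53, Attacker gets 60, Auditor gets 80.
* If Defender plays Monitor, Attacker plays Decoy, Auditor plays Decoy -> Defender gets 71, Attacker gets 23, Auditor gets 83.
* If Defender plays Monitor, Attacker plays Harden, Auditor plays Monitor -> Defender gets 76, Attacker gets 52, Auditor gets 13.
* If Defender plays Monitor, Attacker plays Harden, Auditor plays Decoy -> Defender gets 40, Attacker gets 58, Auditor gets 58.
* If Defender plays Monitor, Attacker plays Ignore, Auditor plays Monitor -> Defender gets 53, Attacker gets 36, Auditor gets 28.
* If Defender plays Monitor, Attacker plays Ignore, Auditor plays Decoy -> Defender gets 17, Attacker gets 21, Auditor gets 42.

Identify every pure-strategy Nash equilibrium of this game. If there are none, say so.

Pure NE: (Patch, Harden, Decoy)

Defender against (Decoy, Monitor): payoffs 17, 53 → best response Monitor.
Defender against (Decoy, Decoy): payoffs 41, 71 → best response Monitor.
Defender against (Harden, Monitor): payoffs 52, 76 → best response Monitor.
Defender against (Harden, Decoy): payoffs 49, 40 → best response Patch.
Defender against (Ignore, Monitor): payoffs 18, 53 → best response Monitor.
Defender against (Ignore, Decoy): payoffs 37, 17 → best response Patch.
Attacker against (Patch, Monitor): payoffs 89, 90, 26 → best response Harden.
Attacker against (Patch, Decoy): payoffs 56, 73, 17 → best response Harden.
Attacker against (Monitor, Monitor): payoffs 60, 52, 36 → best response Decoy.
Attacker against (Monitor, Decoy): payoffs 23, 58, 21 → best response Harden.
Auditor against (Patch, Decoy): payoffs 46, 85 → best response Decoy.
Auditor against (Patch, Harden): payoffs 43, 64 → best response Decoy.
Auditor against (Patch, Ignore): payoffs 65, 28 → best response Monitor.
Auditor against (Monitor, Decoy): payoffs 80, 83 → best response Decoy.
Auditor against (Monitor, Harden): payoffs 13, 58 → best response Decoy.
Auditor against (Monitor, Ignore): payoffs 28, 42 → best response Decoy.
Mutual best responses: (Patch, Harden, Decoy).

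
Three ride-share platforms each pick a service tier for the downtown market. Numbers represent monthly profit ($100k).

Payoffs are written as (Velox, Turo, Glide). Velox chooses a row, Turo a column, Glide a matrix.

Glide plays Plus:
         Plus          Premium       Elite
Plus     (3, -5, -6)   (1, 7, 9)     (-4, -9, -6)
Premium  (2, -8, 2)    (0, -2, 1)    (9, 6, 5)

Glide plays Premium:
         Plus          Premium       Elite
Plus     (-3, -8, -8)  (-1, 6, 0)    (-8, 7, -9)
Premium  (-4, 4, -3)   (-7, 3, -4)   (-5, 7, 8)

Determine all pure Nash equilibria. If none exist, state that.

Pure-strategy Nash equilibria: (Plus, Premium, Plus); (Premium, Elite, Premium)

For each player, find the best response to each opponent profile; mutual best responses are the pure NE.
Velox against (Plus, Plus): payoffs 3, 2 → best response Plus.
Velox against (Plus, Premium): payoffs -3, -4 → best response Plus.
Velox against (Premium, Plus): payoffs 1, 0 → best response Plus.
Velox against (Premium, Premium): payoffs -1, -7 → best response Plus.
Velox against (Elite, Plus): payoffs -4, 9 → best response Premium.
Velox against (Elite, Premium): payoffs -8, -5 → best response Premium.
Turo against (Plus, Plus): payoffs -5, 7, -9 → best response Premium.
Turo against (Plus, Premium): payoffs -8, 6, 7 → best response Elite.
Turo against (Premium, Plus): payoffs -8, -2, 6 → best response Elite.
Turo against (Premium, Premium): payoffs 4, 3, 7 → best response Elite.
Glide against (Plus, Plus): payoffs -6, -8 → best response Plus.
Glide against (Plus, Premium): payoffs 9, 0 → best response Plus.
Glide against (Plus, Elite): payoffs -6, -9 → best response Plus.
Glide against (Premium, Plus): payoffs 2, -3 → best response Plus.
Glide against (Premium, Premium): payoffs 1, -4 → best response Plus.
Glide against (Premium, Elite): payoffs 5, 8 → best response Premium.
Mutual best responses: (Plus, Premium, Plus); (Premium, Elite, Premium).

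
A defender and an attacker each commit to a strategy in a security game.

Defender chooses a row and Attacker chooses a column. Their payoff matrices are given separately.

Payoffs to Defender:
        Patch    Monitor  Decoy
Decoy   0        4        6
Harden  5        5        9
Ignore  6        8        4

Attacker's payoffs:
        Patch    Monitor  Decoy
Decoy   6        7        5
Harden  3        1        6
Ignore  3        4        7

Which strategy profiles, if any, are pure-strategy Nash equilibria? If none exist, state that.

The unique pure-strategy Nash equilibrium is (Harden, Decoy).

Defender against Patch: payoffs 0, 5, 6 → best response Ignore.
Defender against Monitor: payoffs 4, 5, 8 → best response Ignore.
Defender against Decoy: payoffs 6, 9, 4 → best response Harden.
Attacker against Decoy: payoffs 6, 7, 5 → best response Monitor.
Attacker against Harden: payoffs 3, 1, 6 → best response Decoy.
Attacker against Ignore: payoffs 3, 4, 7 → best response Decoy.
Mutual best responses: (Harden, Decoy).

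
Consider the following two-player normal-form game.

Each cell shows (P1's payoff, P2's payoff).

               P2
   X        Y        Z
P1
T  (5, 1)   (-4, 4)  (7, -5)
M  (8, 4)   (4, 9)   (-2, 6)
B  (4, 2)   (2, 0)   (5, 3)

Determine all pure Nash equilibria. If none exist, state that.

Pure NE: (M, Y)

For each player, find the best response to each opponent profile; mutual best responses are the pure NE.
P1 against X: payoffs 5, 8, 4 → best response M.
P1 against Y: payoffs -4, 4, 2 → best response M.
P1 against Z: payoffs 7, -2, 5 → best response T.
P2 against T: payoffs 1, 4, -5 → best response Y.
P2 against M: payoffs 4, 9, 6 → best response Y.
P2 against B: payoffs 2, 0, 3 → best response Z.
Mutual best responses: (M, Y).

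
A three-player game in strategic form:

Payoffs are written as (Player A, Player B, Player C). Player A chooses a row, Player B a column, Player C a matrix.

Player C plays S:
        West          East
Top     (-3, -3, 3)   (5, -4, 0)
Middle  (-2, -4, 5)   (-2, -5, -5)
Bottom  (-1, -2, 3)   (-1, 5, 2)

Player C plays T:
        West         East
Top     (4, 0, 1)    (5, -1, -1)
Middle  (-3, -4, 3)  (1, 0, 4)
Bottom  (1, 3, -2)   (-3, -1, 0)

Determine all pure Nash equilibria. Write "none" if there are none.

Mark each player's best response to every combination of opponents' strategies; a profile where every player is best-responding is a pure Nash equilibrium.
Player A against (West, S): payoffs -3, -2, -1 → best response Bottom.
Player A against (West, T): payoffs 4, -3, 1 → best response Top.
Player A against (East, S): payoffs 5, -2, -1 → best response Top.
Player A against (East, T): payoffs 5, 1, -3 → best response Top.
Player B against (Top, S): payoffs -3, -4 → best response West.
Player B against (Top, T): payoffs 0, -1 → best response West.
Player B against (Middle, S): payoffs -4, -5 → best response West.
Player B against (Middle, T): payoffs -4, 0 → best response East.
Player B against (Bottom, S): payoffs -2, 5 → best response East.
Player B against (Bottom, T): payoffs 3, -1 → best response West.
Player C against (Top, West): payoffs 3, 1 → best response S.
Player C against (Top, East): payoffs 0, -1 → best response S.
Player C against (Middle, West): payoffs 5, 3 → best response S.
Player C against (Middle, East): payoffs -5, 4 → best response T.
Player C against (Bottom, West): payoffs 3, -2 → best response S.
Player C against (Bottom, East): payoffs 2, 0 → best response S.
No profile is a mutual best response for all players.

No pure-strategy Nash equilibrium.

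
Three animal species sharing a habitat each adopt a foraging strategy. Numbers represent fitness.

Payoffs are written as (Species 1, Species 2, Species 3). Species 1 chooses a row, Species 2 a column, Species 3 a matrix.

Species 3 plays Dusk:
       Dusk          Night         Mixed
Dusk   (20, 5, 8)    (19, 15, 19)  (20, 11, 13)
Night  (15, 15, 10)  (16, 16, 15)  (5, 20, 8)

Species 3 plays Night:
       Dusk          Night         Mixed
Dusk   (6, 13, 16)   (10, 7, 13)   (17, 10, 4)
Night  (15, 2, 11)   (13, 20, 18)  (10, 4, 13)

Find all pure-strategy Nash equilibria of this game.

(Dusk, Dusk, Dusk): Species 2 can switch to Night (5 → 15). Not NE.
(Dusk, Dusk, Night): Species 1 can switch to Night (6 → 15). Not NE.
(Dusk, Night, Dusk): Species 1 gets 19, best alternative 16; Species 2 gets 15, best alternative 11; Species 3 gets 19, best alternative 13. No profitable deviation — NE.
(Dusk, Night, Night): Species 1 can switch to Night (10 → 13). Not NE.
(Dusk, Mixed, Dusk): Species 2 can switch to Night (11 → 15). Not NE.
(Dusk, Mixed, Night): Species 2 can switch to Dusk (10 → 13). Not NE.
(Night, Dusk, Dusk): Species 1 can switch to Dusk (15 → 20). Not NE.
(Night, Dusk, Night): Species 2 can switch to Night (2 → 20). Not NE.
(Night, Night, Dusk): Species 1 can switch to Dusk (16 → 19). Not NE.
(Night, Night, Night): Species 1 gets 13, best alternative 10; Species 2 gets 20, best alternative 4; Species 3 gets 18, best alternative 15. No profitable deviation — NE.
(The remaining 2 profiles each have a profitable deviation by the same check.)

The pure Nash equilibria are (Dusk, Night, Dusk); (Night, Night, Night).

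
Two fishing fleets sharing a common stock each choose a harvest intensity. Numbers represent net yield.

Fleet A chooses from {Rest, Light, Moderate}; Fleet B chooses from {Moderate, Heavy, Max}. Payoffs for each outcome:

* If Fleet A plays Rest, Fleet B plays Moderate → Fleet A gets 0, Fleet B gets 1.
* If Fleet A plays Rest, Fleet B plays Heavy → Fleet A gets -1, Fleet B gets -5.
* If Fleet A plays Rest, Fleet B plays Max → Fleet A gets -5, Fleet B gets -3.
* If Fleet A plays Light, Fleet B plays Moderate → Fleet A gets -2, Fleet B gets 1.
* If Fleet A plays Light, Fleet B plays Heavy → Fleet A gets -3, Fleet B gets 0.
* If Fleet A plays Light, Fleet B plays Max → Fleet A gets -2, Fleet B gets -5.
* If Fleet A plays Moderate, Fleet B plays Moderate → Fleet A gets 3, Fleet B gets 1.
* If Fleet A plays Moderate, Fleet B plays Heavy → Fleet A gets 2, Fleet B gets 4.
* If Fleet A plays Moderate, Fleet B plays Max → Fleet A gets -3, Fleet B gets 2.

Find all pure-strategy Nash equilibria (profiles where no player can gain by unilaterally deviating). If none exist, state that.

Pure NE: (Moderate, Heavy)

Mark each player's best response to every combination of opponents' strategies; a profile where every player is best-responding is a pure Nash equilibrium.
Fleet A against Moderate: payoffs 0, -2, 3 → best response Moderate.
Fleet A against Heavy: payoffs -1, -3, 2 → best response Moderate.
Fleet A against Max: payoffs -5, -2, -3 → best response Light.
Fleet B against Rest: payoffs 1, -5, -3 → best response Moderate.
Fleet B against Light: payoffs 1, 0, -5 → best response Moderate.
Fleet B against Moderate: payoffs 1, 4, 2 → best response Heavy.
Mutual best responses: (Moderate, Heavy).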